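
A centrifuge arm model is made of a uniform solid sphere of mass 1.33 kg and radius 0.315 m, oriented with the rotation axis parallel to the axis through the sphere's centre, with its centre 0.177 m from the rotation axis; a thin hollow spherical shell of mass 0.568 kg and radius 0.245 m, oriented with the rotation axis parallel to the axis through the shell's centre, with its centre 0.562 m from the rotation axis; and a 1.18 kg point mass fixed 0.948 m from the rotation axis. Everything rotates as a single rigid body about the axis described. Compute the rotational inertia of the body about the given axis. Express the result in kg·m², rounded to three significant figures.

1.36

Solid sphere: I_cm = (2/5)MR² = (2/5)(1.33)(0.315)² = 0.052788 kg·m²; centre at d = 0.177 m, so the parallel axis theorem gives I = 0.052788 + (1.33)(0.177)² = 0.094455 kg·m².
Spherical shell: I_cm = (2/3)MR² = (2/3)(0.568)(0.245)² = 0.022729 kg·m²; centre at d = 0.562 m, so the parallel axis theorem gives I = 0.022729 + (0.568)(0.562)² = 0.20213 kg·m².
Point mass: I_cm = 0; centre at d = 0.948 m, so the parallel axis theorem gives I = 0 + (1.18)(0.948)² = 1.0605 kg·m².
Total I = 0.094455 + 0.20213 + 1.0605 = 1.3571 kg·m².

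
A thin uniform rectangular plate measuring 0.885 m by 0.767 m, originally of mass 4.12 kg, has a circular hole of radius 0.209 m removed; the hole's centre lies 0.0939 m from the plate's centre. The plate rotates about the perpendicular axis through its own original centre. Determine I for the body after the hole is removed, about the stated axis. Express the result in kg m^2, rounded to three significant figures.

Unpierced body about its centre: I₀ = (1/12)M(a²+b²) = (1/12)(4.12)[(0.885)² + (0.767)²] = 0.47089 kg m^2.
The removed disk has mass m = M·πr²/(ab) = (4.12)·π(0.209)²/(0.885·0.767) = 0.83292 kg (same uniform areal density).
Its moment of inertia about the rotation axis (parallel-axis theorem): I_hole = (1/2)mr² + md² = (1/2)(0.83292)(0.209)² + (0.83292)(0.0939)² = 0.025535 kg m^2.
Treating the hole as negative mass, I = I₀ − I_hole = 0.47089 − 0.025535 = 0.44535 kg m^2.

0.445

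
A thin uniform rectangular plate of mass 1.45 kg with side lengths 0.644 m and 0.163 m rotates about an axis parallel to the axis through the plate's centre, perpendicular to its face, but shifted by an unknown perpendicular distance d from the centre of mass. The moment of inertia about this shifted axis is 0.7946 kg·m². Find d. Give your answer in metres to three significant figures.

About the centre-of-mass axis, I_cm = (1/12)M(a²+b²) = (1/12)(1.45)[(0.644)² + (0.163)²] = 0.053324 kg·m².
Parallel axis theorem: I = I_cm + Md², so Md² = 0.7946 − 0.053324 = 0.74128 kg·m².
d = √(0.74128 / 1.45) = 0.715 m.

0.715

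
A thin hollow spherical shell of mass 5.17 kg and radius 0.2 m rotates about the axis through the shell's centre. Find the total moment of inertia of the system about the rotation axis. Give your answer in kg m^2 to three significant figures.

0.138

I_cm = (2/3)MR² = (2/3)(5.17)(0.2)² = 0.13787 kg m^2; axis through the centre, so I = 0.13787 kg m^2.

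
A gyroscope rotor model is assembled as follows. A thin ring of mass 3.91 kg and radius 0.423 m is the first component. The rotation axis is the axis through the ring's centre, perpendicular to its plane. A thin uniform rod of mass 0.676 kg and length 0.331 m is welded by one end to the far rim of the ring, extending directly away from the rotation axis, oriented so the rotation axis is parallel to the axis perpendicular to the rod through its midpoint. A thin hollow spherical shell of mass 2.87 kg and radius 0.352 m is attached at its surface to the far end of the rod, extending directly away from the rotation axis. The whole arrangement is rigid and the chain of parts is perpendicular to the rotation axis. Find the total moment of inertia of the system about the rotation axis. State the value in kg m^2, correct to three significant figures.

Thin ring: I_cm = MR² = (3.91)(0.423)² = 0.69961 kg m^2; axis through the centre, so I = 0.69961 kg m^2.
Thin rod: I_cm = (1/12)ML² = (1/12)(0.676)(0.331)² = 0.0061719 kg m^2; centre at d = 0.423 + 0.1655 = 0.5885 m, so I = I_cm + Md² gives I = 0.0061719 + (0.676)(0.5885)² = 0.24029 kg m^2.
Spherical shell: I_cm = (2/3)MR² = (2/3)(2.87)(0.352)² = 0.23707 kg m^2; centre at d = 0.423 + 0.1655 + 0.1655 + 0.352 = 1.106 m, so I = I_cm + Md² gives I = 0.23707 + (2.87)(1.106)² = 3.7478 kg m^2.
Total I = 0.69961 + 0.24029 + 3.7478 = 4.6877 kg m^2.

4.69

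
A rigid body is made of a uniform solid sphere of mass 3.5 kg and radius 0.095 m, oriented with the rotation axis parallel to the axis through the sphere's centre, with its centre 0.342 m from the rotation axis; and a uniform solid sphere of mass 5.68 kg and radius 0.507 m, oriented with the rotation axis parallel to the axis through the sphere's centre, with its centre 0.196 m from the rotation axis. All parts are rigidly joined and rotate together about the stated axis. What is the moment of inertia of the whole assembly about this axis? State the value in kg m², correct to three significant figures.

1.22

Solid sphere: I_cm = (2/5)MR² = (2/5)(3.5)(0.095)² = 0.012635 kg m²; centre at d = 0.342 m, so I = I_cm + Md² gives I = 0.012635 + (3.5)(0.342)² = 0.42201 kg m².
Solid sphere: I_cm = (2/5)MR² = (2/5)(5.68)(0.507)² = 0.58402 kg m²; centre at d = 0.196 m, so I = I_cm + Md² gives I = 0.58402 + (5.68)(0.196)² = 0.80222 kg m².
Total I = 0.42201 + 0.80222 = 1.2242 kg m².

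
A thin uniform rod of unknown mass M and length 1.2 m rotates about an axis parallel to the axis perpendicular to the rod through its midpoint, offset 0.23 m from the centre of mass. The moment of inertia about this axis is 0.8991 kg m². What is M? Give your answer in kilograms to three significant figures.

I = I_cm + Md² = (1/12)ML² + Md² = M·[0.0833333·(1.2)² + (0.23)²] = M·0.1729.
So M = 0.8991 / 0.1729 = 5.2001 kg.

5.20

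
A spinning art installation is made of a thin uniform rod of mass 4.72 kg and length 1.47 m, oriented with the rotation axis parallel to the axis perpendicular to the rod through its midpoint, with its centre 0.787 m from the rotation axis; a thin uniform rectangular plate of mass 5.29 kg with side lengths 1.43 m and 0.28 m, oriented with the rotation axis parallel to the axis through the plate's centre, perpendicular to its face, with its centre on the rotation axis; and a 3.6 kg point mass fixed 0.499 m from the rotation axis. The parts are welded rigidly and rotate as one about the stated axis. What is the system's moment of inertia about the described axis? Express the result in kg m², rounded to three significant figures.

5.61

Thin rod: I_cm = (1/12)ML² = (1/12)(4.72)(1.47)² = 0.84995 kg m²; centre at d = 0.787 m, so I = I_cm + Md² gives I = 0.84995 + (4.72)(0.787)² = 3.7734 kg m².
Rectangular plate: I_cm = (1/12)M(a²+b²) = (1/12)(5.29)[(1.43)² + (0.28)²] = 0.93602 kg m²; axis through the centre, so I = 0.93602 kg m².
Point mass: I_cm = 0; centre at d = 0.499 m, so I = I_cm + Md² gives I = 0 + (3.6)(0.499)² = 0.8964 kg m².
Total I = 3.7734 + 0.93602 + 0.8964 = 5.6058 kg m².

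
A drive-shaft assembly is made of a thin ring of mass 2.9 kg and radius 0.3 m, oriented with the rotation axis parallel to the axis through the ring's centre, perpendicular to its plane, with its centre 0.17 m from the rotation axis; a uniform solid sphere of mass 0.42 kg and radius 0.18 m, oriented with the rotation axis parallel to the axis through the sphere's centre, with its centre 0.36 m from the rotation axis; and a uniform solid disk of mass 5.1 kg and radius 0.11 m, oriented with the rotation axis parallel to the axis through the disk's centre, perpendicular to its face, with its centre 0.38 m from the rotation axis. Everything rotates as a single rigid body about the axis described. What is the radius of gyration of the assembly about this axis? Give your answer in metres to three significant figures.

0.373

Thin ring: I_cm = MR² = (2.9)(0.3)² = 0.261 kg m^2; centre at d = 0.17 m, so I = I_cm + Md² gives I = 0.261 + (2.9)(0.17)² = 0.34481 kg m^2.
Solid sphere: I_cm = (2/5)MR² = (2/5)(0.42)(0.18)² = 0.0054432 kg m^2; centre at d = 0.36 m, so I = I_cm + Md² gives I = 0.0054432 + (0.42)(0.36)² = 0.059875 kg m^2.
Solid disk: I_cm = (1/2)MR² = (1/2)(5.1)(0.11)² = 0.030855 kg m^2; centre at d = 0.38 m, so I = I_cm + Md² gives I = 0.030855 + (5.1)(0.38)² = 0.76729 kg m^2.
Total I = 1.172 kg m^2; total mass M = 8.42 kg.
k = √(I/M) = √(1.172/8.42) = 0.37308 m.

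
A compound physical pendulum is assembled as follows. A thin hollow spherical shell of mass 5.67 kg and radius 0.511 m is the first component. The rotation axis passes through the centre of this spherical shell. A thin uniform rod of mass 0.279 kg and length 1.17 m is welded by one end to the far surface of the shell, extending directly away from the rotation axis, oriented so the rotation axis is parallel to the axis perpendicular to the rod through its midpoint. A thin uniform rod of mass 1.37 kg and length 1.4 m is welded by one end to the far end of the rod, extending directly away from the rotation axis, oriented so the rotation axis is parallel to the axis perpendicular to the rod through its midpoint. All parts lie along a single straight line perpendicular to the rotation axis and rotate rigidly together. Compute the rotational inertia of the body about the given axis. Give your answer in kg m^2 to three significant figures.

9.34

Spherical shell: I_cm = (2/3)MR² = (2/3)(5.67)(0.511)² = 0.98704 kg m^2; axis through the centre, so I = 0.98704 kg m^2.
Thin rod: I_cm = (1/12)ML² = (1/12)(0.279)(1.17)² = 0.031827 kg m^2; centre at d = 0.511 + 0.585 = 1.096 m, so the parallel axis theorem gives I = 0.031827 + (0.279)(1.096)² = 0.36697 kg m^2.
Thin rod: I_cm = (1/12)ML² = (1/12)(1.37)(1.4)² = 0.22377 kg m^2; centre at d = 0.511 + 0.585 + 0.585 + 0.7 = 2.381 m, so the parallel axis theorem gives I = 0.22377 + (1.37)(2.381)² = 7.9905 kg m^2.
Total I = 0.98704 + 0.36697 + 7.9905 = 9.3445 kg m^2.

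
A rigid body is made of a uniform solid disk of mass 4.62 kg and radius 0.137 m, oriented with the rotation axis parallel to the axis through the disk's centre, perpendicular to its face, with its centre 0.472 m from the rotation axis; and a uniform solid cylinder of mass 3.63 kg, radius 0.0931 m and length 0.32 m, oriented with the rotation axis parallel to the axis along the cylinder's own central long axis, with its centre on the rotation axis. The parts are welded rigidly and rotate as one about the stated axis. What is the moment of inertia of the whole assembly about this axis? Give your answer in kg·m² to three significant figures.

1.09

Solid disk: I_cm = (1/2)MR² = (1/2)(4.62)(0.137)² = 0.043356 kg·m²; centre at d = 0.472 m, so the parallel axis theorem gives I = 0.043356 + (4.62)(0.472)² = 1.0726 kg·m².
Solid cylinder: I_cm = (1/2)MR² = (1/2)(3.63)(0.0931)² = 0.015732 kg·m²; axis through the centre, so I = 0.015732 kg·m².
Total I = 1.0726 + 0.015732 = 1.0884 kg·m².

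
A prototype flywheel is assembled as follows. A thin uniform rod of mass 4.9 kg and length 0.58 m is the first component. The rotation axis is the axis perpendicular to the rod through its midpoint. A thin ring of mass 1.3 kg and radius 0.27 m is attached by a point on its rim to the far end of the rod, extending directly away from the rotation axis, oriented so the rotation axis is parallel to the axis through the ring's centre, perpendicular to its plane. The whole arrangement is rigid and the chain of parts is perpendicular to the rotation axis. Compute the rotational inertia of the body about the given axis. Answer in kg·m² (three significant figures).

Thin rod: I_cm = (1/12)ML² = (1/12)(4.9)(0.58)² = 0.13736 kg·m²; axis through the centre, so I = 0.13736 kg·m².
Thin ring: I_cm = MR² = (1.3)(0.27)² = 0.09477 kg·m²; centre at d = 0.29 + 0.27 = 0.56 m, so the parallel axis theorem gives I = 0.09477 + (1.3)(0.56)² = 0.50245 kg·m².
Total I = 0.13736 + 0.50245 = 0.63981 kg·m².

0.640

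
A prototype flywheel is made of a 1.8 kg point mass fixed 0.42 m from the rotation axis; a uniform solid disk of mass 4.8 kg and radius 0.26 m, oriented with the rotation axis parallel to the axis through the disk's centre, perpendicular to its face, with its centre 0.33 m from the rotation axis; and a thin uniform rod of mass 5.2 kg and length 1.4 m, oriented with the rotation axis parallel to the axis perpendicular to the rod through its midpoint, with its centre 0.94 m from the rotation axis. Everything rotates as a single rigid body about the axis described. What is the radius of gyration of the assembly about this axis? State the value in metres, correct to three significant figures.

Point mass: I_cm = 0; centre at d = 0.42 m, so the parallel axis theorem gives I = 0 + (1.8)(0.42)² = 0.31752 kg m².
Solid disk: I_cm = (1/2)MR² = (1/2)(4.8)(0.26)² = 0.16224 kg m²; centre at d = 0.33 m, so the parallel axis theorem gives I = 0.16224 + (4.8)(0.33)² = 0.68496 kg m².
Thin rod: I_cm = (1/12)ML² = (1/12)(5.2)(1.4)² = 0.84933 kg m²; centre at d = 0.94 m, so the parallel axis theorem gives I = 0.84933 + (5.2)(0.94)² = 5.4441 kg m².
Total I = 6.4465 kg m²; total mass M = 11.8 kg.
k = √(I/M) = √(6.4465/11.8) = 0.73913 m.

0.739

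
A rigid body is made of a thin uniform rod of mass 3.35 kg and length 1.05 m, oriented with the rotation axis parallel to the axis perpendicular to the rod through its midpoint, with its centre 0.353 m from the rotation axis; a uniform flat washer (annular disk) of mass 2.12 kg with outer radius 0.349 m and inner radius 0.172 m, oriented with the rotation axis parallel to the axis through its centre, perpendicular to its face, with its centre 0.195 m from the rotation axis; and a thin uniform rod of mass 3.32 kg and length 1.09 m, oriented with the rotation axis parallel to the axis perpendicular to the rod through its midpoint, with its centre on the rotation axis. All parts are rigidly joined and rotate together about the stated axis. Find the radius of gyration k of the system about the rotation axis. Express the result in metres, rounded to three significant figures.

0.384

Thin rod: I_cm = (1/12)ML² = (1/12)(3.35)(1.05)² = 0.30778 kg m²; centre at d = 0.353 m, so I = I_cm + Md² gives I = 0.30778 + (3.35)(0.353)² = 0.72522 kg m².
Annular disk: I_cm = (1/2)M(R²+r²) = (1/2)(2.12)[(0.349)² + (0.172)²] = 0.16047 kg m²; centre at d = 0.195 m, so I = I_cm + Md² gives I = 0.16047 + (2.12)(0.195)² = 0.24108 kg m².
Thin rod: I_cm = (1/12)ML² = (1/12)(3.32)(1.09)² = 0.32871 kg m²; axis through the centre, so I = 0.32871 kg m².
Total I = 1.295 kg m²; total mass M = 8.79 kg.
k = √(I/M) = √(1.295/8.79) = 0.38383 m.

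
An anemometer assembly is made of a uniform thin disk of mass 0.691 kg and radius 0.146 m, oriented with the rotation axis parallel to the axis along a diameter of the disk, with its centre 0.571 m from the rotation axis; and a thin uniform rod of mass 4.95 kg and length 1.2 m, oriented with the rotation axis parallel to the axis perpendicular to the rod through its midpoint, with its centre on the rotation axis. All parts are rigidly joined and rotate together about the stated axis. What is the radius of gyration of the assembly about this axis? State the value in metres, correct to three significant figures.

Thin disk: I_cm = (1/4)MR² = (1/4)(0.691)(0.146)² = 0.0036823 kg m²; centre at d = 0.571 m, so the parallel axis theorem gives I = 0.0036823 + (0.691)(0.571)² = 0.22898 kg m².
Thin rod: I_cm = (1/12)ML² = (1/12)(4.95)(1.2)² = 0.594 kg m²; axis through the centre, so I = 0.594 kg m².
Total I = 0.82298 kg m²; total mass M = 5.641 kg.
k = √(I/M) = √(0.82298/5.641) = 0.38196 m.

0.382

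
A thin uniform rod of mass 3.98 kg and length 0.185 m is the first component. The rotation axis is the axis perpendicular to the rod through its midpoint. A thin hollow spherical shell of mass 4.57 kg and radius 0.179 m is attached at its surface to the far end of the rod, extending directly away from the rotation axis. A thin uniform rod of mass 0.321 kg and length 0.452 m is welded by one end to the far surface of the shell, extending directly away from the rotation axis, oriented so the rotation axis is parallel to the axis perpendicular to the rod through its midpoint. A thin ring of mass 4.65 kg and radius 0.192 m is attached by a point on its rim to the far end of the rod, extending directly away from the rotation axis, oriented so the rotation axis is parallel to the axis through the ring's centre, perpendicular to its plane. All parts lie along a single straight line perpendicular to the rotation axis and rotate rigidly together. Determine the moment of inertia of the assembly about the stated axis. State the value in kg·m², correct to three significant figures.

6.34

Thin rod: I_cm = (1/12)ML² = (1/12)(3.98)(0.185)² = 0.011351 kg·m²; axis through the centre, so I = 0.011351 kg·m².
Spherical shell: I_cm = (2/3)MR² = (2/3)(4.57)(0.179)² = 0.097618 kg·m²; centre at d = 0.0925 + 0.179 = 0.2715 m, so the parallel axis theorem gives I = 0.097618 + (4.57)(0.2715)² = 0.43448 kg·m².
Thin rod: I_cm = (1/12)ML² = (1/12)(0.321)(0.452)² = 0.0054651 kg·m²; centre at d = 0.0925 + 0.179 + 0.179 + 0.226 = 0.6765 m, so the parallel axis theorem gives I = 0.0054651 + (0.321)(0.6765)² = 0.15237 kg·m².
Thin ring: I_cm = MR² = (4.65)(0.192)² = 0.17142 kg·m²; centre at d = 0.0925 + 0.179 + 0.179 + 0.226 + 0.226 + 0.192 = 1.0945 m, so the parallel axis theorem gives I = 0.17142 + (4.65)(1.0945)² = 5.7418 kg·m².
Total I = 0.011351 + 0.43448 + 0.15237 + 5.7418 = 6.34 kg·m².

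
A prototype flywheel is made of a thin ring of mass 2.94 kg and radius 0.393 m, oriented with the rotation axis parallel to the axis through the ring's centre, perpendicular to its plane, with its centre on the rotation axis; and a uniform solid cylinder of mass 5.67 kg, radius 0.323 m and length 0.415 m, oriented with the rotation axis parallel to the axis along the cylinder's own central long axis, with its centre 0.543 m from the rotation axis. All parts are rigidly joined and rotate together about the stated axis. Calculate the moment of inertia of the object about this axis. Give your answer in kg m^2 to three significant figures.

2.42

Thin ring: I_cm = MR² = (2.94)(0.393)² = 0.45408 kg m^2; axis through the centre, so I = 0.45408 kg m^2.
Solid cylinder: I_cm = (1/2)MR² = (1/2)(5.67)(0.323)² = 0.29577 kg m^2; centre at d = 0.543 m, so the parallel axis theorem gives I = 0.29577 + (5.67)(0.543)² = 1.9676 kg m^2.
Total I = 0.45408 + 1.9676 = 2.4216 kg m^2.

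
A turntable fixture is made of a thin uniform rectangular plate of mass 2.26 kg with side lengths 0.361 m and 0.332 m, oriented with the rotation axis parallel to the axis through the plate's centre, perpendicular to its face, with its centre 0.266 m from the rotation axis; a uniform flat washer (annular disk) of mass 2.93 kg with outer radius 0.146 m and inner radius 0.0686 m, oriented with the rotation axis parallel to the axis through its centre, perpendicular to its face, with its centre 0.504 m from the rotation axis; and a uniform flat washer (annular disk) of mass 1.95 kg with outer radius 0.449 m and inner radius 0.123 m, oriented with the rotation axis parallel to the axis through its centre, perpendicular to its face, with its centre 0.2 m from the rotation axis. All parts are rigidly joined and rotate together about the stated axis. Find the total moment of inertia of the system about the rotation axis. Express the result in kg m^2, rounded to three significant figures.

1.28

Rectangular plate: I_cm = (1/12)M(a²+b²) = (1/12)(2.26)[(0.361)² + (0.332)²] = 0.045303 kg m^2; centre at d = 0.266 m, so the parallel axis theorem gives I = 0.045303 + (2.26)(0.266)² = 0.20521 kg m^2.
Annular disk: I_cm = (1/2)M(R²+r²) = (1/2)(2.93)[(0.146)² + (0.0686)²] = 0.038122 kg m^2; centre at d = 0.504 m, so the parallel axis theorem gives I = 0.038122 + (2.93)(0.504)² = 0.78239 kg m^2.
Annular disk: I_cm = (1/2)M(R²+r²) = (1/2)(1.95)[(0.449)² + (0.123)²] = 0.21131 kg m^2; centre at d = 0.2 m, so the parallel axis theorem gives I = 0.21131 + (1.95)(0.2)² = 0.28931 kg m^2.
Total I = 0.20521 + 0.78239 + 0.28931 = 1.2769 kg m^2.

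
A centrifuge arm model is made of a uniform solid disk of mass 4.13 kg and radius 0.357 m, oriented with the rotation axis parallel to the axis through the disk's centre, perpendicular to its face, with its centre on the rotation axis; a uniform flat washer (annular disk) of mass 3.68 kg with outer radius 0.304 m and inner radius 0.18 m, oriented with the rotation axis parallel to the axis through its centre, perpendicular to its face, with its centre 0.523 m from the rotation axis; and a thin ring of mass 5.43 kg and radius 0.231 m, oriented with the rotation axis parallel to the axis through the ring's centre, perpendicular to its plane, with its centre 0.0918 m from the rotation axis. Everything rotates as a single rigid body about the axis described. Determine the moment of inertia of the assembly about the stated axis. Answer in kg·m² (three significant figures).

1.83

Solid disk: I_cm = (1/2)MR² = (1/2)(4.13)(0.357)² = 0.26318 kg·m²; axis through the centre, so I = 0.26318 kg·m².
Annular disk: I_cm = (1/2)M(R²+r²) = (1/2)(3.68)[(0.304)² + (0.18)²] = 0.22966 kg·m²; centre at d = 0.523 m, so I = I_cm + Md² gives I = 0.22966 + (3.68)(0.523)² = 1.2362 kg·m².
Thin ring: I_cm = MR² = (5.43)(0.231)² = 0.28975 kg·m²; centre at d = 0.0918 m, so I = I_cm + Md² gives I = 0.28975 + (5.43)(0.0918)² = 0.33551 kg·m².
Total I = 0.26318 + 1.2362 + 0.33551 = 1.8349 kg·m².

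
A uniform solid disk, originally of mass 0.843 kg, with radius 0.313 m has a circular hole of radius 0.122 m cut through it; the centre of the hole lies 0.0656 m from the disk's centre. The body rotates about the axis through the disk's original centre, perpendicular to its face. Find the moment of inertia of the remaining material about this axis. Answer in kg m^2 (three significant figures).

Unpierced body about its centre: I₀ = (1/2)MR² = (1/2)(0.843)(0.313)² = 0.041294 kg m^2.
The removed disk has mass m = M·(r/R)² = (0.843)(0.122/0.313)² = 0.12807 kg (same uniform areal density).
Its moment of inertia about the rotation axis (parallel-axis theorem): I_hole = (1/2)mr² + md² = (1/2)(0.12807)(0.122)² + (0.12807)(0.0656)² = 0.0015043 kg m^2.
Treating the hole as negative mass, I = I₀ − I_hole = 0.041294 − 0.0015043 = 0.03979 kg m^2.

0.0398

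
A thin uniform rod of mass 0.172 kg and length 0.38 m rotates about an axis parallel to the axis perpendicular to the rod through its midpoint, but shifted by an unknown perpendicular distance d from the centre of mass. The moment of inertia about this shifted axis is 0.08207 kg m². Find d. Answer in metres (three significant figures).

About the centre-of-mass axis, I_cm = (1/12)ML² = (1/12)(0.172)(0.38)² = 0.0020697 kg m².
Parallel axis theorem: I = I_cm + Md², so Md² = 0.08207 − 0.0020697 = 0.08 kg m².
d = √(0.08 / 0.172) = 0.682 m.

0.682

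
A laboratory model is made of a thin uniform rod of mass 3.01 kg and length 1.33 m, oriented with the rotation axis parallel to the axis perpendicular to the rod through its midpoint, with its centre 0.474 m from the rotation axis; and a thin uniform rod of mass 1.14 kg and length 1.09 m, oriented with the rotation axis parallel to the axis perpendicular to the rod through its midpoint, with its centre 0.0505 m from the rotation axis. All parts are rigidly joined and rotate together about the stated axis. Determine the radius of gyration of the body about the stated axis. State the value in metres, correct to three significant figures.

0.546

Thin rod: I_cm = (1/12)ML² = (1/12)(3.01)(1.33)² = 0.4437 kg·m²; centre at d = 0.474 m, so the parallel axis theorem gives I = 0.4437 + (3.01)(0.474)² = 1.12 kg·m².
Thin rod: I_cm = (1/12)ML² = (1/12)(1.14)(1.09)² = 0.11287 kg·m²; centre at d = 0.0505 m, so the parallel axis theorem gives I = 0.11287 + (1.14)(0.0505)² = 0.11578 kg·m².
Total I = 1.2358 kg·m²; total mass M = 4.15 kg.
k = √(I/M) = √(1.2358/4.15) = 0.54568 m.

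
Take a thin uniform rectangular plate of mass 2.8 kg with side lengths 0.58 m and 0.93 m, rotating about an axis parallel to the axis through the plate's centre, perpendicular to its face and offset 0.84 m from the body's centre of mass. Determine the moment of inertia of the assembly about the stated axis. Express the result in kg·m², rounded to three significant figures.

2.26

I_cm = (1/12)M(a²+b²) = (1/12)(2.8)[(0.58)² + (0.93)²] = 0.2803 kg·m²; centre at d = 0.84 m, so the parallel axis theorem gives I = 0.2803 + (2.8)(0.84)² = 2.256 kg·m².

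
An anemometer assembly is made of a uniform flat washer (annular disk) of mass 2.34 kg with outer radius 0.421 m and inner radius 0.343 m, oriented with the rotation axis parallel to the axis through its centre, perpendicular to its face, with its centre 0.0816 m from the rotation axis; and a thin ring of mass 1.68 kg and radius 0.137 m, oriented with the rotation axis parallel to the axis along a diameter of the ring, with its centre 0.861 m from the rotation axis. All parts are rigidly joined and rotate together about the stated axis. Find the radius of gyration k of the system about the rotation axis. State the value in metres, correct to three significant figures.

0.635

Annular disk: I_cm = (1/2)M(R²+r²) = (1/2)(2.34)[(0.421)² + (0.343)²] = 0.34502 kg·m²; centre at d = 0.0816 m, so I = I_cm + Md² gives I = 0.34502 + (2.34)(0.0816)² = 0.3606 kg·m².
Thin ring: I_cm = (1/2)MR² = (1/2)(1.68)(0.137)² = 0.015766 kg·m²; centre at d = 0.861 m, so I = I_cm + Md² gives I = 0.015766 + (1.68)(0.861)² = 1.2612 kg·m².
Total I = 1.6218 kg·m²; total mass M = 4.02 kg.
k = √(I/M) = √(1.6218/4.02) = 0.63516 m.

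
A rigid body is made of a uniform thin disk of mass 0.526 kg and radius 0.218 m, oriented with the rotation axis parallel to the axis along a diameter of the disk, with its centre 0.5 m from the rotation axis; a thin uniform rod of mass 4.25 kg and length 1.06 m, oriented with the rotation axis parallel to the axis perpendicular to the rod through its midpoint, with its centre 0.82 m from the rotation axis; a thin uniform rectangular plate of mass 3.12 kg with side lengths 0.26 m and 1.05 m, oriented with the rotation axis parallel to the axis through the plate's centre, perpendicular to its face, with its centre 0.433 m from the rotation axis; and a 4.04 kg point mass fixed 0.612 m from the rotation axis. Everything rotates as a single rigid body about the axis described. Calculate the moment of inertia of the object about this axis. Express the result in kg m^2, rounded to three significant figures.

5.80

Thin disk: I_cm = (1/4)MR² = (1/4)(0.526)(0.218)² = 0.0062494 kg m^2; centre at d = 0.5 m, so I = I_cm + Md² gives I = 0.0062494 + (0.526)(0.5)² = 0.13775 kg m^2.
Thin rod: I_cm = (1/12)ML² = (1/12)(4.25)(1.06)² = 0.39794 kg m^2; centre at d = 0.82 m, so I = I_cm + Md² gives I = 0.39794 + (4.25)(0.82)² = 3.2556 kg m^2.
Rectangular plate: I_cm = (1/12)M(a²+b²) = (1/12)(3.12)[(0.26)² + (1.05)²] = 0.30423 kg m^2; centre at d = 0.433 m, so I = I_cm + Md² gives I = 0.30423 + (3.12)(0.433)² = 0.88919 kg m^2.
Point mass: I_cm = 0; centre at d = 0.612 m, so I = I_cm + Md² gives I = 0 + (4.04)(0.612)² = 1.5132 kg m^2.
Total I = 0.13775 + 3.2556 + 0.88919 + 1.5132 = 5.7957 kg m^2.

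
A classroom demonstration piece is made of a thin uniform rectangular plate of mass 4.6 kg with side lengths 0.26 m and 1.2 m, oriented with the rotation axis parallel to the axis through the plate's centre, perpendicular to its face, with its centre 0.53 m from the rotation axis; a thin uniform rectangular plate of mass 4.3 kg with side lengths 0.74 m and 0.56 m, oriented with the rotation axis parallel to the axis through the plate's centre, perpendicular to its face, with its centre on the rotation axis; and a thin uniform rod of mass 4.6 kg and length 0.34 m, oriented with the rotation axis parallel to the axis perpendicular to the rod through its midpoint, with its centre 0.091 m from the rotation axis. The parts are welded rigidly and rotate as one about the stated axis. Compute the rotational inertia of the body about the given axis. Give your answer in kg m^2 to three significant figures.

Rectangular plate: I_cm = (1/12)M(a²+b²) = (1/12)(4.6)[(0.26)² + (1.2)²] = 0.57791 kg m^2; centre at d = 0.53 m, so the parallel axis theorem gives I = 0.57791 + (4.6)(0.53)² = 1.8701 kg m^2.
Rectangular plate: I_cm = (1/12)M(a²+b²) = (1/12)(4.3)[(0.74)² + (0.56)²] = 0.3086 kg m^2; axis through the centre, so I = 0.3086 kg m^2.
Thin rod: I_cm = (1/12)ML² = (1/12)(4.6)(0.34)² = 0.044313 kg m^2; centre at d = 0.091 m, so the parallel axis theorem gives I = 0.044313 + (4.6)(0.091)² = 0.082406 kg m^2.
Total I = 1.8701 + 0.3086 + 0.082406 = 2.2611 kg m^2.

2.26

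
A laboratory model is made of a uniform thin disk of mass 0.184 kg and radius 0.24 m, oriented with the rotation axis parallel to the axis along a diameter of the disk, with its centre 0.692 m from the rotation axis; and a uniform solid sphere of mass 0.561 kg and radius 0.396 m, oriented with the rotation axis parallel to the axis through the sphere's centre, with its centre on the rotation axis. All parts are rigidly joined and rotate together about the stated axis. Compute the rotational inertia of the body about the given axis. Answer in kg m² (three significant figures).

Thin disk: I_cm = (1/4)MR² = (1/4)(0.184)(0.24)² = 0.0026496 kg m²; centre at d = 0.692 m, so I = I_cm + Md² gives I = 0.0026496 + (0.184)(0.692)² = 0.090761 kg m².
Solid sphere: I_cm = (2/5)MR² = (2/5)(0.561)(0.396)² = 0.03519 kg m²; axis through the centre, so I = 0.03519 kg m².
Total I = 0.090761 + 0.03519 = 0.12595 kg m².

0.126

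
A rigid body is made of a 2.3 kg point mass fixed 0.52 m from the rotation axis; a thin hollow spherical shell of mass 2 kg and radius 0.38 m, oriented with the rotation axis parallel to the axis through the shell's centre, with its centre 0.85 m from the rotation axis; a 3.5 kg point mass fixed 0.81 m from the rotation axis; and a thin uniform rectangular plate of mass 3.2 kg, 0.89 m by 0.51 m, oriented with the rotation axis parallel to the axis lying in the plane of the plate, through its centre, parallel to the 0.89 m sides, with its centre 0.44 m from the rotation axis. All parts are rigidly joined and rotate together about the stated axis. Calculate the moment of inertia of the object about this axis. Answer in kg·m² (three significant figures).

5.24

Point mass: I_cm = 0; centre at d = 0.52 m, so I = I_cm + Md² gives I = 0 + (2.3)(0.52)² = 0.62192 kg·m².
Spherical shell: I_cm = (2/3)MR² = (2/3)(2)(0.38)² = 0.19253 kg·m²; centre at d = 0.85 m, so I = I_cm + Md² gives I = 0.19253 + (2)(0.85)² = 1.6375 kg·m².
Point mass: I_cm = 0; centre at d = 0.81 m, so I = I_cm + Md² gives I = 0 + (3.5)(0.81)² = 2.2964 kg·m².
Rectangular plate: I_cm = (1/12)Mb² = (1/12)(3.2)(0.51)² = 0.06936 kg·m²; centre at d = 0.44 m, so I = I_cm + Md² gives I = 0.06936 + (3.2)(0.44)² = 0.68888 kg·m².
Total I = 0.62192 + 1.6375 + 2.2964 + 0.68888 = 5.2447 kg·m².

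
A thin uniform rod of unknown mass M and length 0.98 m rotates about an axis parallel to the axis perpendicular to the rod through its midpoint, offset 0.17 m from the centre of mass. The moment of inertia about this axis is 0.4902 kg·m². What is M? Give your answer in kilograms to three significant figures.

4.50

I = I_cm + Md² = (1/12)ML² + Md² = M·[0.0833333·(0.98)² + (0.17)²] = M·0.10893.
So M = 0.4902 / 0.10893 = 4.5 kg.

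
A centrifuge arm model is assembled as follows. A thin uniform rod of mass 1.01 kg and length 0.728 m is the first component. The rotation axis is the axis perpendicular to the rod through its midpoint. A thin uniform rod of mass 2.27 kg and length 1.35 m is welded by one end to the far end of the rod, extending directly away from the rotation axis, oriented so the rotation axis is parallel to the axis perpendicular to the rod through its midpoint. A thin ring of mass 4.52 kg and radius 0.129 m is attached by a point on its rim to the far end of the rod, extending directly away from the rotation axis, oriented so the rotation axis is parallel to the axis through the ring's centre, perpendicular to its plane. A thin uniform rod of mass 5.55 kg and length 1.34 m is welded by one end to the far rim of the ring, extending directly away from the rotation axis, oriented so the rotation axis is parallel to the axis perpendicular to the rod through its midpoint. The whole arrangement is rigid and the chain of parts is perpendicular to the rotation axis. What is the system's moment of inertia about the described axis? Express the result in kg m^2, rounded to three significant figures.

Thin rod: I_cm = (1/12)ML² = (1/12)(1.01)(0.728)² = 0.044607 kg m^2; axis through the centre, so I = 0.044607 kg m^2.
Thin rod: I_cm = (1/12)ML² = (1/12)(2.27)(1.35)² = 0.34476 kg m^2; centre at d = 0.364 + 0.675 = 1.039 m, so I = I_cm + Md² gives I = 0.34476 + (2.27)(1.039)² = 2.7953 kg m^2.
Thin ring: I_cm = MR² = (4.52)(0.129)² = 0.075217 kg m^2; centre at d = 0.364 + 0.675 + 0.675 + 0.129 = 1.843 m, so I = I_cm + Md² gives I = 0.075217 + (4.52)(1.843)² = 15.428 kg m^2.
Thin rod: I_cm = (1/12)ML² = (1/12)(5.55)(1.34)² = 0.83047 kg m^2; centre at d = 0.364 + 0.675 + 0.675 + 0.129 + 0.129 + 0.67 = 2.642 m, so I = I_cm + Md² gives I = 0.83047 + (5.55)(2.642)² = 39.57 kg m^2.
Total I = 0.044607 + 2.7953 + 15.428 + 39.57 = 57.838 kg m^2.

57.8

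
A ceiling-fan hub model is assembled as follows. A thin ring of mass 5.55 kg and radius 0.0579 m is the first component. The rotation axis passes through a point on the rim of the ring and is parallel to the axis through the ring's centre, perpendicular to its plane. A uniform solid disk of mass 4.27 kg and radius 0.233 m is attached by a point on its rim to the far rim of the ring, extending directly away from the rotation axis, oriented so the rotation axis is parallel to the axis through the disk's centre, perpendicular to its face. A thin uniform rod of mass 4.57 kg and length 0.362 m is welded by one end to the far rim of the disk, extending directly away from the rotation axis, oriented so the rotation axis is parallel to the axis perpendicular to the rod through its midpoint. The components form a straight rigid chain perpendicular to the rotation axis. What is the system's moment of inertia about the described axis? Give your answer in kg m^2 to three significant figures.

3.38

Thin ring: I_cm = MR² = (5.55)(0.0579)² = 0.018606 kg m^2; centre at d = 0.0579 m, so the parallel axis theorem gives I = 0.018606 + (5.55)(0.0579)² = 0.037212 kg m^2.
Solid disk: I_cm = (1/2)MR² = (1/2)(4.27)(0.233)² = 0.11591 kg m^2; centre at d = 0.0579 + 0.0579 + 0.233 = 0.3488 m, so the parallel axis theorem gives I = 0.11591 + (4.27)(0.3488)² = 0.6354 kg m^2.
Thin rod: I_cm = (1/12)ML² = (1/12)(4.57)(0.362)² = 0.049906 kg m^2; centre at d = 0.0579 + 0.0579 + 0.233 + 0.233 + 0.181 = 0.7628 m, so the parallel axis theorem gives I = 0.049906 + (4.57)(0.7628)² = 2.709 kg m^2.
Total I = 0.037212 + 0.6354 + 2.709 = 3.3816 kg m^2.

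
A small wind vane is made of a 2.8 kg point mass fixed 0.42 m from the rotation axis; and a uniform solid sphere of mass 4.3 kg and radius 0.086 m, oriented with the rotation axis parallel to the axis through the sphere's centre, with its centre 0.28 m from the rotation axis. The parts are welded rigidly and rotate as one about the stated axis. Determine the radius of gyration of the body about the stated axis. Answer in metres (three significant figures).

0.345

Point mass: I_cm = 0; centre at d = 0.42 m, so I = I_cm + Md² gives I = 0 + (2.8)(0.42)² = 0.49392 kg m^2.
Solid sphere: I_cm = (2/5)MR² = (2/5)(4.3)(0.086)² = 0.012721 kg m^2; centre at d = 0.28 m, so I = I_cm + Md² gives I = 0.012721 + (4.3)(0.28)² = 0.34984 kg m^2.
Total I = 0.84376 kg m^2; total mass M = 7.1 kg.
k = √(I/M) = √(0.84376/7.1) = 0.34473 m.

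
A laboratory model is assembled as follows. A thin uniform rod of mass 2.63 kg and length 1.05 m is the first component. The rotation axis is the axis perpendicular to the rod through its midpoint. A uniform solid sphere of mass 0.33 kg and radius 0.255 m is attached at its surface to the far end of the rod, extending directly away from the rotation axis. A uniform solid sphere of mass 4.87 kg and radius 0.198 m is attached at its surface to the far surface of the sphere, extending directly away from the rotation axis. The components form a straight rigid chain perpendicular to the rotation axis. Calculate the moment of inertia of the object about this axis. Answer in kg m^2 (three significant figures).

7.93

Thin rod: I_cm = (1/12)ML² = (1/12)(2.63)(1.05)² = 0.24163 kg m^2; axis through the centre, so I = 0.24163 kg m^2.
Solid sphere: I_cm = (2/5)MR² = (2/5)(0.33)(0.255)² = 0.0085833 kg m^2; centre at d = 0.525 + 0.255 = 0.78 m, so the parallel axis theorem gives I = 0.0085833 + (0.33)(0.78)² = 0.20936 kg m^2.
Solid sphere: I_cm = (2/5)MR² = (2/5)(4.87)(0.198)² = 0.076369 kg m^2; centre at d = 0.525 + 0.255 + 0.255 + 0.198 = 1.233 m, so the parallel axis theorem gives I = 0.076369 + (4.87)(1.233)² = 7.4802 kg m^2.
Total I = 0.24163 + 0.20936 + 7.4802 = 7.9312 kg m^2.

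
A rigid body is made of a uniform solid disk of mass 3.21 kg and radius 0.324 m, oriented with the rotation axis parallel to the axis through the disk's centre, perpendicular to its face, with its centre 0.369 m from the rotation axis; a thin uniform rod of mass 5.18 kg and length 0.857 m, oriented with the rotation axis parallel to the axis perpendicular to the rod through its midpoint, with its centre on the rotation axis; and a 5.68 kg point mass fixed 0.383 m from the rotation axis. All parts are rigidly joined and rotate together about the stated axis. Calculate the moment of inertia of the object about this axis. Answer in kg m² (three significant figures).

1.76

Solid disk: I_cm = (1/2)MR² = (1/2)(3.21)(0.324)² = 0.16849 kg m²; centre at d = 0.369 m, so the parallel axis theorem gives I = 0.16849 + (3.21)(0.369)² = 0.60556 kg m².
Thin rod: I_cm = (1/12)ML² = (1/12)(5.18)(0.857)² = 0.31704 kg m²; axis through the centre, so I = 0.31704 kg m².
Point mass: I_cm = 0; centre at d = 0.383 m, so the parallel axis theorem gives I = 0 + (5.68)(0.383)² = 0.83319 kg m².
Total I = 0.60556 + 0.31704 + 0.83319 = 1.7558 kg m².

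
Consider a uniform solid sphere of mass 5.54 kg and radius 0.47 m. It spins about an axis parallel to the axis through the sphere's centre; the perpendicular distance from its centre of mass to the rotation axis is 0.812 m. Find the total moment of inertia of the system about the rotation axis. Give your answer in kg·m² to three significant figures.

4.14

I_cm = (2/5)MR² = (2/5)(5.54)(0.47)² = 0.48951 kg·m²; centre at d = 0.812 m, so I = I_cm + Md² gives I = 0.48951 + (5.54)(0.812)² = 4.1423 kg·m².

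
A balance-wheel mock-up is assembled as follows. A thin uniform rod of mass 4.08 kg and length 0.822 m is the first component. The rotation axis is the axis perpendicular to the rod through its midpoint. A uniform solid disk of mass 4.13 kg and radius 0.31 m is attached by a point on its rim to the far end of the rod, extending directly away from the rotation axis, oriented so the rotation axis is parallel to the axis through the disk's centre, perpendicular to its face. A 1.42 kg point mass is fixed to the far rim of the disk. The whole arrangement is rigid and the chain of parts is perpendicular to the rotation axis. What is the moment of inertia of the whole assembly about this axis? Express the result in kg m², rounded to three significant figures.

Thin rod: I_cm = (1/12)ML² = (1/12)(4.08)(0.822)² = 0.22973 kg m²; axis through the centre, so I = 0.22973 kg m².
Solid disk: I_cm = (1/2)MR² = (1/2)(4.13)(0.31)² = 0.19845 kg m²; centre at d = 0.411 + 0.31 = 0.721 m, so the parallel axis theorem gives I = 0.19845 + (4.13)(0.721)² = 2.3454 kg m².
Point mass: I_cm = 0; centre at d = 0.411 + 0.31 + 0.31 = 1.031 m, so the parallel axis theorem gives I = 0 + (1.42)(1.031)² = 1.5094 kg m².
Total I = 0.22973 + 2.3454 + 1.5094 = 4.0845 kg m².

4.08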